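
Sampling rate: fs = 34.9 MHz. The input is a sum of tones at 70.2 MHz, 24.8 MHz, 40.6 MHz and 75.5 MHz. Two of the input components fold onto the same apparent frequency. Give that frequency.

5.7 MHz

fs/2 = 17.45 MHz.
70.2 MHz mod fs = 0.4 MHz.
0.4 MHz ≤ fs/2 = 17.45 MHz, appears at 0.4 MHz.
24.8 MHz > fs/2 = 17.45 MHz, folds to fs − 24.8 MHz = 10.1 MHz.
40.6 MHz mod fs = 5.7 MHz.
5.7 MHz ≤ fs/2 = 17.45 MHz, appears at 5.7 MHz.
75.5 MHz mod fs = 5.7 MHz.
5.7 MHz ≤ fs/2 = 17.45 MHz, appears at 5.7 MHz.
40.6 MHz and 75.5 MHz both map to 5.7 MHz.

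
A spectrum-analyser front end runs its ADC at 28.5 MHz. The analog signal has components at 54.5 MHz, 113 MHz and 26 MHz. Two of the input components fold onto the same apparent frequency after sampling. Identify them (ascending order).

26 MHz, 54.5 MHz

fs/2 = 14.25 MHz.
54.5 MHz mod fs = 26 MHz.
26 MHz > fs/2 = 14.25 MHz, folds to fs − 26 MHz = 2.5 MHz.
113 MHz mod fs = 27.5 MHz.
27.5 MHz > fs/2 = 14.25 MHz, folds to fs − 27.5 MHz = 1 MHz.
26 MHz > fs/2 = 14.25 MHz, folds to fs − 26 MHz = 2.5 MHz.
26 MHz and 54.5 MHz both map to 2.5 MHz.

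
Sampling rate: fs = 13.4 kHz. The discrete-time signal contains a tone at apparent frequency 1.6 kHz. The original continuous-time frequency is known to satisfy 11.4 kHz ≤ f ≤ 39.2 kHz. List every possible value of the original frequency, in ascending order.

11.8 kHz, 15 kHz, 25.2 kHz, 28.4 kHz, 38.6 kHz

Frequencies that alias to 1.6 kHz are k·fs ± 1.6 kHz for integer k ≥ 0.
k=0: 1.6 kHz.
k=1: 11.8 kHz, 15 kHz.
k=2: 25.2 kHz, 28.4 kHz.
k=3: 38.6 kHz, 41.8 kHz.
k=4: 52 kHz, 55.2 kHz.
Within [11.4 kHz, 39.2 kHz]: 11.8 kHz, 15 kHz, 25.2 kHz, 28.4 kHz, 38.6 kHz.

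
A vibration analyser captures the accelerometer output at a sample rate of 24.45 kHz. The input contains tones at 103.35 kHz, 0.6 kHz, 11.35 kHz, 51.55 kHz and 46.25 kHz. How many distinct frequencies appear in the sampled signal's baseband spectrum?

fs/2 = 12.225 kHz.
103.35 kHz mod fs = 5.55 kHz.
5.55 kHz ≤ fs/2 = 12.225 kHz, appears at 5.55 kHz.
0.6 kHz ≤ fs/2 = 12.225 kHz, passes unchanged.
11.35 kHz ≤ fs/2 = 12.225 kHz, passes unchanged.
51.55 kHz mod fs = 2.65 kHz.
2.65 kHz ≤ fs/2 = 12.225 kHz, appears at 2.65 kHz.
46.25 kHz mod fs = 21.8 kHz.
21.8 kHz > fs/2 = 12.225 kHz, folds to fs − 21.8 kHz = 2.65 kHz.
Distinct values: {0.6 kHz, 2.65 kHz, 5.55 kHz, 11.35 kHz} → 4.

4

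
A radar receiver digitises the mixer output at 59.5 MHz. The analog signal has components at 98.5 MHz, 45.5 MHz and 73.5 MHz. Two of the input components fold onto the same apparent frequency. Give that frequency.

14 MHz

fs/2 = 29.75 MHz.
98.5 MHz mod fs = 39 MHz.
39 MHz > fs/2 = 29.75 MHz, folds to fs − 39 MHz = 20.5 MHz.
45.5 MHz > fs/2 = 29.75 MHz, folds to fs − 45.5 MHz = 14 MHz.
73.5 MHz mod fs = 14 MHz.
14 MHz ≤ fs/2 = 29.75 MHz, appears at 14 MHz.
45.5 MHz and 73.5 MHz both map to 14 MHz.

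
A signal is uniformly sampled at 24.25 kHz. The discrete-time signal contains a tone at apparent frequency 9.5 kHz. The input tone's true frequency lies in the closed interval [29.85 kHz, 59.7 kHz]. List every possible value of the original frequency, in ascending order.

Frequencies that alias to 9.5 kHz are k·fs ± 9.5 kHz for integer k ≥ 0.
k=0: 9.5 kHz.
k=1: 14.75 kHz, 33.75 kHz.
k=2: 39 kHz, 58 kHz.
k=3: 63.25 kHz, 82.25 kHz.
Within [29.85 kHz, 59.7 kHz]: 33.75 kHz, 39 kHz, 58 kHz.

33.75 kHz, 39 kHz, 58 kHz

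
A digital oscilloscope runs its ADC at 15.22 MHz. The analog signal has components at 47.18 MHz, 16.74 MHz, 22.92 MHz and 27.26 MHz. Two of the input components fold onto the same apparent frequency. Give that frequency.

1.52 MHz

fs/2 = 7.61 MHz.
47.18 MHz mod fs = 1.52 MHz.
1.52 MHz ≤ fs/2 = 7.61 MHz, appears at 1.52 MHz.
16.74 MHz mod fs = 1.52 MHz.
1.52 MHz ≤ fs/2 = 7.61 MHz, appears at 1.52 MHz.
22.92 MHz mod fs = 7.7 MHz.
7.7 MHz > fs/2 = 7.61 MHz, folds to fs − 7.7 MHz = 7.52 MHz.
27.26 MHz mod fs = 12.04 MHz.
12.04 MHz > fs/2 = 7.61 MHz, folds to fs − 12.04 MHz = 3.18 MHz.
16.74 MHz and 47.18 MHz both map to 1.52 MHz.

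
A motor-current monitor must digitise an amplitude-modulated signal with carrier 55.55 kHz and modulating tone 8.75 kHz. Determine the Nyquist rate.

AM sidebands sit at fc ± fm = 46.8 kHz and 64.3 kHz.
Highest-frequency component: 64.3 kHz.
Nyquist rate = 2 × 64.3 kHz = 128.6 kHz.

128.6 kHz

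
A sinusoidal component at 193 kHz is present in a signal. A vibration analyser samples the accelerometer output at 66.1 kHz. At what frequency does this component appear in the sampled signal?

5.3 kHz

193 kHz mod fs = 60.8 kHz.
60.8 kHz > fs/2 = 33.05 kHz, folds to fs − 60.8 kHz = 5.3 kHz.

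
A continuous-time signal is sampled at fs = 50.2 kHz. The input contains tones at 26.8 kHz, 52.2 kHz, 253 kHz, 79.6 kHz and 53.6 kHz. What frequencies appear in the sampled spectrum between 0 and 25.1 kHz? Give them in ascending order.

2 kHz, 3.4 kHz, 20.8 kHz, 23.4 kHz

fs/2 = 25.1 kHz.
26.8 kHz > fs/2 = 25.1 kHz, folds to fs − 26.8 kHz = 23.4 kHz.
52.2 kHz mod fs = 2 kHz.
2 kHz ≤ fs/2 = 25.1 kHz, appears at 2 kHz.
253 kHz mod fs = 2 kHz.
2 kHz ≤ fs/2 = 25.1 kHz, appears at 2 kHz.
79.6 kHz mod fs = 29.4 kHz.
29.4 kHz > fs/2 = 25.1 kHz, folds to fs − 29.4 kHz = 20.8 kHz.
53.6 kHz mod fs = 3.4 kHz.
3.4 kHz ≤ fs/2 = 25.1 kHz, appears at 3.4 kHz.
Distinct values: {2 kHz, 3.4 kHz, 20.8 kHz, 23.4 kHz}.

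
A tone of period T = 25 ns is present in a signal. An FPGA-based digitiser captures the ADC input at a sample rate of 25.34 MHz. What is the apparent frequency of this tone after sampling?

10.68 MHz

T = 25 ns → f = 1/T = 40 MHz.
40 MHz mod fs = 14.66 MHz.
14.66 MHz > fs/2 = 12.67 MHz, folds to fs − 14.66 MHz = 10.68 MHz.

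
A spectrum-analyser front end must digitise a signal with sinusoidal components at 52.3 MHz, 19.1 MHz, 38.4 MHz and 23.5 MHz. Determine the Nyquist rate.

Highest-frequency component: 52.3 MHz.
Nyquist rate = 2 × 52.3 MHz = 104.6 MHz.

104.6 MHz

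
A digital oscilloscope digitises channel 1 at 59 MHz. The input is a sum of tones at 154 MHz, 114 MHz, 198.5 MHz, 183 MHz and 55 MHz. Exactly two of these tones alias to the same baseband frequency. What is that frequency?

4 MHz

fs/2 = 29.5 MHz.
154 MHz mod fs = 36 MHz.
36 MHz > fs/2 = 29.5 MHz, folds to fs − 36 MHz = 23 MHz.
114 MHz mod fs = 55 MHz.
55 MHz > fs/2 = 29.5 MHz, folds to fs − 55 MHz = 4 MHz.
198.5 MHz mod fs = 21.5 MHz.
21.5 MHz ≤ fs/2 = 29.5 MHz, appears at 21.5 MHz.
183 MHz mod fs = 6 MHz.
6 MHz ≤ fs/2 = 29.5 MHz, appears at 6 MHz.
55 MHz > fs/2 = 29.5 MHz, folds to fs − 55 MHz = 4 MHz.
55 MHz and 114 MHz both map to 4 MHz.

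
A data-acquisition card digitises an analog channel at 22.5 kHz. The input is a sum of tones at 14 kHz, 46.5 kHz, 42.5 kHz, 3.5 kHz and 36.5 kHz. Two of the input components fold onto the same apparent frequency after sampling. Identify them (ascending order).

14 kHz, 36.5 kHz

fs/2 = 11.25 kHz.
14 kHz > fs/2 = 11.25 kHz, folds to fs − 14 kHz = 8.5 kHz.
46.5 kHz mod fs = 1.5 kHz.
1.5 kHz ≤ fs/2 = 11.25 kHz, appears at 1.5 kHz.
42.5 kHz mod fs = 20 kHz.
20 kHz > fs/2 = 11.25 kHz, folds to fs − 20 kHz = 2.5 kHz.
3.5 kHz ≤ fs/2 = 11.25 kHz, passes unchanged.
36.5 kHz mod fs = 14 kHz.
14 kHz > fs/2 = 11.25 kHz, folds to fs − 14 kHz = 8.5 kHz.
14 kHz and 36.5 kHz both map to 8.5 kHz.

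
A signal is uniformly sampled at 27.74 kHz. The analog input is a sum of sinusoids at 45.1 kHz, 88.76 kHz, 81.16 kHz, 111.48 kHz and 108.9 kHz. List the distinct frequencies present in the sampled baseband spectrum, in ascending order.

0.52 kHz, 2.06 kHz, 5.54 kHz, 10.38 kHz

fs/2 = 13.87 kHz.
45.1 kHz mod fs = 17.36 kHz.
17.36 kHz > fs/2 = 13.87 kHz, folds to fs − 17.36 kHz = 10.38 kHz.
88.76 kHz mod fs = 5.54 kHz.
5.54 kHz ≤ fs/2 = 13.87 kHz, appears at 5.54 kHz.
81.16 kHz mod fs = 25.68 kHz.
25.68 kHz > fs/2 = 13.87 kHz, folds to fs − 25.68 kHz = 2.06 kHz.
111.48 kHz mod fs = 0.52 kHz.
0.52 kHz ≤ fs/2 = 13.87 kHz, appears at 0.52 kHz.
108.9 kHz mod fs = 25.68 kHz.
25.68 kHz > fs/2 = 13.87 kHz, folds to fs − 25.68 kHz = 2.06 kHz.
Distinct values: {0.52 kHz, 2.06 kHz, 5.54 kHz, 10.38 kHz}.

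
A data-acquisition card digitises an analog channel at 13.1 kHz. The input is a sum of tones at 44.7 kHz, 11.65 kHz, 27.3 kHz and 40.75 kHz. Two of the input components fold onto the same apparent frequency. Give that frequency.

fs/2 = 6.55 kHz.
44.7 kHz mod fs = 5.4 kHz.
5.4 kHz ≤ fs/2 = 6.55 kHz, appears at 5.4 kHz.
11.65 kHz > fs/2 = 6.55 kHz, folds to fs − 11.65 kHz = 1.45 kHz.
27.3 kHz mod fs = 1.1 kHz.
1.1 kHz ≤ fs/2 = 6.55 kHz, appears at 1.1 kHz.
40.75 kHz mod fs = 1.45 kHz.
1.45 kHz ≤ fs/2 = 6.55 kHz, appears at 1.45 kHz.
11.65 kHz and 40.75 kHz both map to 1.45 kHz.

1.45 kHz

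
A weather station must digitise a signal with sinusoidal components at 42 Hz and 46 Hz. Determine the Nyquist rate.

Highest-frequency component: 46 Hz.
Nyquist rate = 2 × 46 Hz = 92 Hz.

92 Hz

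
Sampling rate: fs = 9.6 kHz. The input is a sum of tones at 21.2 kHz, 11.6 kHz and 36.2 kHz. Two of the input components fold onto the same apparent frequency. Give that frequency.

2 kHz

fs/2 = 4.8 kHz.
21.2 kHz mod fs = 2 kHz.
2 kHz ≤ fs/2 = 4.8 kHz, appears at 2 kHz.
11.6 kHz mod fs = 2 kHz.
2 kHz ≤ fs/2 = 4.8 kHz, appears at 2 kHz.
36.2 kHz mod fs = 7.4 kHz.
7.4 kHz > fs/2 = 4.8 kHz, folds to fs − 7.4 kHz = 2.2 kHz.
11.6 kHz and 21.2 kHz both map to 2 kHz.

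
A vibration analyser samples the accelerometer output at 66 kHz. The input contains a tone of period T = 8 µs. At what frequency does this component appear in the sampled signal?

7 kHz

T = 8 µs → f = 1/T = 125 kHz.
125 kHz mod fs = 59 kHz.
59 kHz > fs/2 = 33 kHz, folds to fs − 59 kHz = 7 kHz.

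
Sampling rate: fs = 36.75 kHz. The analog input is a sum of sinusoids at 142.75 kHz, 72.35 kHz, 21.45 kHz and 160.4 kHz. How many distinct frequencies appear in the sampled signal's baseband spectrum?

fs/2 = 18.375 kHz.
142.75 kHz mod fs = 32.5 kHz.
32.5 kHz > fs/2 = 18.375 kHz, folds to fs − 32.5 kHz = 4.25 kHz.
72.35 kHz mod fs = 35.6 kHz.
35.6 kHz > fs/2 = 18.375 kHz, folds to fs − 35.6 kHz = 1.15 kHz.
21.45 kHz > fs/2 = 18.375 kHz, folds to fs − 21.45 kHz = 15.3 kHz.
160.4 kHz mod fs = 13.4 kHz.
13.4 kHz ≤ fs/2 = 18.375 kHz, appears at 13.4 kHz.
Distinct values: {1.15 kHz, 4.25 kHz, 13.4 kHz, 15.3 kHz} → 4.

4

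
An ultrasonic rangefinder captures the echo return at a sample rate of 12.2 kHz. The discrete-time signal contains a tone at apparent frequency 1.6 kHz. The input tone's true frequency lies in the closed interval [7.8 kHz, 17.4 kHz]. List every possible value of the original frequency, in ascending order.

10.6 kHz, 13.8 kHz

Frequencies that alias to 1.6 kHz are k·fs ± 1.6 kHz for integer k ≥ 0.
k=0: 1.6 kHz.
k=1: 10.6 kHz, 13.8 kHz.
k=2: 22.8 kHz, 26 kHz.
Within [7.8 kHz, 17.4 kHz]: 10.6 kHz, 13.8 kHz.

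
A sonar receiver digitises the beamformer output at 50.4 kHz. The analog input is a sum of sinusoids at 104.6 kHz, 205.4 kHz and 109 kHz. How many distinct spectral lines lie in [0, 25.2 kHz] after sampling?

fs/2 = 25.2 kHz.
104.6 kHz mod fs = 3.8 kHz.
3.8 kHz ≤ fs/2 = 25.2 kHz, appears at 3.8 kHz.
205.4 kHz mod fs = 3.8 kHz.
3.8 kHz ≤ fs/2 = 25.2 kHz, appears at 3.8 kHz.
109 kHz mod fs = 8.2 kHz.
8.2 kHz ≤ fs/2 = 25.2 kHz, appears at 8.2 kHz.
Distinct values: {3.8 kHz, 8.2 kHz} → 2.

2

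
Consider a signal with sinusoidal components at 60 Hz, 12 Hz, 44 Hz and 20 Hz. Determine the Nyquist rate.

Highest-frequency component: 60 Hz.
Nyquist rate = 2 × 60 Hz = 120 Hz.

120 Hz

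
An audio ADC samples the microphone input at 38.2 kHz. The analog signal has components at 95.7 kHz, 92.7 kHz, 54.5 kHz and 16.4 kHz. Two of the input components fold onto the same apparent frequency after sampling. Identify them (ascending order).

54.5 kHz, 92.7 kHz

fs/2 = 19.1 kHz.
95.7 kHz mod fs = 19.3 kHz.
19.3 kHz > fs/2 = 19.1 kHz, folds to fs − 19.3 kHz = 18.9 kHz.
92.7 kHz mod fs = 16.3 kHz.
16.3 kHz ≤ fs/2 = 19.1 kHz, appears at 16.3 kHz.
54.5 kHz mod fs = 16.3 kHz.
16.3 kHz ≤ fs/2 = 19.1 kHz, appears at 16.3 kHz.
16.4 kHz ≤ fs/2 = 19.1 kHz, passes unchanged.
54.5 kHz and 92.7 kHz both map to 16.3 kHz.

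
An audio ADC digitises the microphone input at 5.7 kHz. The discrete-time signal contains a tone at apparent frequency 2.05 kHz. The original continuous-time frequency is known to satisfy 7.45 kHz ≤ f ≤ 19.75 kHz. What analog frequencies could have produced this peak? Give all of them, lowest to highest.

7.75 kHz, 9.35 kHz, 13.45 kHz, 15.05 kHz, 19.15 kHz

Frequencies that alias to 2.05 kHz are k·fs ± 2.05 kHz for integer k ≥ 0.
k=0: 2.05 kHz.
k=1: 3.65 kHz, 7.75 kHz.
k=2: 9.35 kHz, 13.45 kHz.
k=3: 15.05 kHz, 19.15 kHz.
k=4: 20.75 kHz, 24.85 kHz.
Within [7.45 kHz, 19.75 kHz]: 7.75 kHz, 9.35 kHz, 13.45 kHz, 15.05 kHz, 19.15 kHz.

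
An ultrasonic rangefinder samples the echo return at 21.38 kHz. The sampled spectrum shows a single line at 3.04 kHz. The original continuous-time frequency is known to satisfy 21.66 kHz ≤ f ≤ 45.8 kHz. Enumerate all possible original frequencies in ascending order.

Frequencies that alias to 3.04 kHz are k·fs ± 3.04 kHz for integer k ≥ 0.
k=0: 3.04 kHz.
k=1: 18.34 kHz, 24.42 kHz.
k=2: 39.72 kHz, 45.8 kHz.
k=3: 61.1 kHz, 67.18 kHz.
Within [21.66 kHz, 45.8 kHz]: 24.42 kHz, 39.72 kHz, 45.8 kHz.

24.42 kHz, 39.72 kHz, 45.8 kHz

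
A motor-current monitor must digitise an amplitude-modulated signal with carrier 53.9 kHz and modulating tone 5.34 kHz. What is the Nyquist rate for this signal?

118.48 kHz

AM sidebands sit at fc ± fm = 48.56 kHz and 59.24 kHz.
Highest-frequency component: 59.24 kHz.
Nyquist rate = 2 × 59.24 kHz = 118.48 kHz.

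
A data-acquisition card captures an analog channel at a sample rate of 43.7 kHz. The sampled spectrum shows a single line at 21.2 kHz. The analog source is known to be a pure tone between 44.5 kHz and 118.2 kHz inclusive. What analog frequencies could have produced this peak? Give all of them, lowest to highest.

64.9 kHz, 66.2 kHz, 108.6 kHz, 109.9 kHz

Frequencies that alias to 21.2 kHz are k·fs ± 21.2 kHz for integer k ≥ 0.
k=0: 21.2 kHz.
k=1: 22.5 kHz, 64.9 kHz.
k=2: 66.2 kHz, 108.6 kHz.
k=3: 109.9 kHz, 152.3 kHz.
k=4: 153.6 kHz, 196 kHz.
Within [44.5 kHz, 118.2 kHz]: 64.9 kHz, 66.2 kHz, 108.6 kHz, 109.9 kHz.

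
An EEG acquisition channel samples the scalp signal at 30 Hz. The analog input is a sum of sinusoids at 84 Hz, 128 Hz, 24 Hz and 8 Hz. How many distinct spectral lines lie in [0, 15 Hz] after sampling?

2

fs/2 = 15 Hz.
84 Hz mod fs = 24 Hz.
24 Hz > fs/2 = 15 Hz, folds to fs − 24 Hz = 6 Hz.
128 Hz mod fs = 8 Hz.
8 Hz ≤ fs/2 = 15 Hz, appears at 8 Hz.
24 Hz > fs/2 = 15 Hz, folds to fs − 24 Hz = 6 Hz.
8 Hz ≤ fs/2 = 15 Hz, passes unchanged.
Distinct values: {6 Hz, 8 Hz} → 2.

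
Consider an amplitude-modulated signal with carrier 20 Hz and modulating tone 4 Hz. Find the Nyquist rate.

AM sidebands sit at fc ± fm = 16 Hz and 24 Hz.
Highest-frequency component: 24 Hz.
Nyquist rate = 2 × 24 Hz = 48 Hz.

48 Hz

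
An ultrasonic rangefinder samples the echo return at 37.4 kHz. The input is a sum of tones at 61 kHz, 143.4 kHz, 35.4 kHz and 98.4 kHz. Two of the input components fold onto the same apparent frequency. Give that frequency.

13.8 kHz

fs/2 = 18.7 kHz.
61 kHz mod fs = 23.6 kHz.
23.6 kHz > fs/2 = 18.7 kHz, folds to fs − 23.6 kHz = 13.8 kHz.
143.4 kHz mod fs = 31.2 kHz.
31.2 kHz > fs/2 = 18.7 kHz, folds to fs − 31.2 kHz = 6.2 kHz.
35.4 kHz > fs/2 = 18.7 kHz, folds to fs − 35.4 kHz = 2 kHz.
98.4 kHz mod fs = 23.6 kHz.
23.6 kHz > fs/2 = 18.7 kHz, folds to fs − 23.6 kHz = 13.8 kHz.
61 kHz and 98.4 kHz both map to 13.8 kHz.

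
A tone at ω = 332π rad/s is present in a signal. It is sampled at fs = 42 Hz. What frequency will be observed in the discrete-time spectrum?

ω = 332π rad/s → f = ω/(2π) = 166 Hz.
166 Hz mod fs = 40 Hz.
40 Hz > fs/2 = 21 Hz, folds to fs − 40 Hz = 2 Hz.

2 Hz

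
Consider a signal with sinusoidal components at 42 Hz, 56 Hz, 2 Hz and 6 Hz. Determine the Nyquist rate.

Highest-frequency component: 56 Hz.
Nyquist rate = 2 × 56 Hz = 112 Hz.

112 Hz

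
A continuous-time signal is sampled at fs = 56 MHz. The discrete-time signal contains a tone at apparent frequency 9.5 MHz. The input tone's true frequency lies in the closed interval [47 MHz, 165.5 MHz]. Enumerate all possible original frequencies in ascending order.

Frequencies that alias to 9.5 MHz are k·fs ± 9.5 MHz for integer k ≥ 0.
k=0: 9.5 MHz.
k=1: 46.5 MHz, 65.5 MHz.
k=2: 102.5 MHz, 121.5 MHz.
k=3: 158.5 MHz, 177.5 MHz.
k=4: 214.5 MHz, 233.5 MHz.
Within [47 MHz, 165.5 MHz]: 65.5 MHz, 102.5 MHz, 121.5 MHz, 158.5 MHz.

65.5 MHz, 102.5 MHz, 121.5 MHz, 158.5 MHz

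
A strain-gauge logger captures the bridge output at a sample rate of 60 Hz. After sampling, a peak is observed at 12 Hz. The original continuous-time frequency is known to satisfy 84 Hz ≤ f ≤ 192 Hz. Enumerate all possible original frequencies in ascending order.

Frequencies that alias to 12 Hz are k·fs ± 12 Hz for integer k ≥ 0.
k=0: 12 Hz.
k=1: 48 Hz, 72 Hz.
k=2: 108 Hz, 132 Hz.
k=3: 168 Hz, 192 Hz.
k=4: 228 Hz, 252 Hz.
Within [84 Hz, 192 Hz]: 108 Hz, 132 Hz, 168 Hz, 192 Hz.

108 Hz, 132 Hz, 168 Hz, 192 Hz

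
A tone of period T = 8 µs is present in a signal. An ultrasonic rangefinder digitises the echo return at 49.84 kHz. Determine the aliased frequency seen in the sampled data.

T = 8 µs → f = 1/T = 125 kHz.
125 kHz mod fs = 25.32 kHz.
25.32 kHz > fs/2 = 24.92 kHz, folds to fs − 25.32 kHz = 24.52 kHz.

24.52 kHz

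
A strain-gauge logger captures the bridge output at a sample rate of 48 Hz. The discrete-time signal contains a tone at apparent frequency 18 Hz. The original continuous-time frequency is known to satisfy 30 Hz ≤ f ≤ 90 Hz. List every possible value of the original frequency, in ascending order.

30 Hz, 66 Hz, 78 Hz

Frequencies that alias to 18 Hz are k·fs ± 18 Hz for integer k ≥ 0.
k=0: 18 Hz.
k=1: 30 Hz, 66 Hz.
k=2: 78 Hz, 114 Hz.
k=3: 126 Hz, 162 Hz.
Within [30 Hz, 90 Hz]: 30 Hz, 66 Hz, 78 Hz.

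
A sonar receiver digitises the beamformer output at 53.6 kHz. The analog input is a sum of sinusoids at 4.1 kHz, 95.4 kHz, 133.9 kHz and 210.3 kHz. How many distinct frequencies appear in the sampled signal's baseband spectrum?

fs/2 = 26.8 kHz.
4.1 kHz ≤ fs/2 = 26.8 kHz, passes unchanged.
95.4 kHz mod fs = 41.8 kHz.
41.8 kHz > fs/2 = 26.8 kHz, folds to fs − 41.8 kHz = 11.8 kHz.
133.9 kHz mod fs = 26.7 kHz.
26.7 kHz ≤ fs/2 = 26.8 kHz, appears at 26.7 kHz.
210.3 kHz mod fs = 49.5 kHz.
49.5 kHz > fs/2 = 26.8 kHz, folds to fs − 49.5 kHz = 4.1 kHz.
Distinct values: {4.1 kHz, 11.8 kHz, 26.7 kHz} → 3.

3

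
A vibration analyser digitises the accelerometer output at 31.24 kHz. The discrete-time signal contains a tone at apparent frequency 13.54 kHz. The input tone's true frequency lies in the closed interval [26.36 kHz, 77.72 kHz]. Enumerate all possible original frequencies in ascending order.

44.78 kHz, 48.94 kHz, 76.02 kHz

Frequencies that alias to 13.54 kHz are k·fs ± 13.54 kHz for integer k ≥ 0.
k=0: 13.54 kHz.
k=1: 17.7 kHz, 44.78 kHz.
k=2: 48.94 kHz, 76.02 kHz.
k=3: 80.18 kHz, 107.26 kHz.
Within [26.36 kHz, 77.72 kHz]: 44.78 kHz, 48.94 kHz, 76.02 kHz.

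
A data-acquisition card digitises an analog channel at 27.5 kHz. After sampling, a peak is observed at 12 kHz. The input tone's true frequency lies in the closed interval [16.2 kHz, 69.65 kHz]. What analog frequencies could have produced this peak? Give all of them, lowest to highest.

39.5 kHz, 43 kHz, 67 kHz

Frequencies that alias to 12 kHz are k·fs ± 12 kHz for integer k ≥ 0.
k=0: 12 kHz.
k=1: 15.5 kHz, 39.5 kHz.
k=2: 43 kHz, 67 kHz.
k=3: 70.5 kHz, 94.5 kHz.
Within [16.2 kHz, 69.65 kHz]: 39.5 kHz, 43 kHz, 67 kHz.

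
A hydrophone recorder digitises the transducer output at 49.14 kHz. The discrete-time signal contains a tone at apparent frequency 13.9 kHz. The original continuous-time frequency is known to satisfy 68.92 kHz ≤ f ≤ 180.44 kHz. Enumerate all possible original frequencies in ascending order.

Frequencies that alias to 13.9 kHz are k·fs ± 13.9 kHz for integer k ≥ 0.
k=0: 13.9 kHz.
k=1: 35.24 kHz, 63.04 kHz.
k=2: 84.38 kHz, 112.18 kHz.
k=3: 133.52 kHz, 161.32 kHz.
k=4: 182.66 kHz, 210.46 kHz.
Within [68.92 kHz, 180.44 kHz]: 84.38 kHz, 112.18 kHz, 133.52 kHz, 161.32 kHz.

84.38 kHz, 112.18 kHz, 133.52 kHz, 161.32 kHz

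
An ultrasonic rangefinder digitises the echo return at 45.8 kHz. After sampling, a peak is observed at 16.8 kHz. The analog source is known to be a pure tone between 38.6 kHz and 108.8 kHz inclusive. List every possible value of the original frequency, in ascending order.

Frequencies that alias to 16.8 kHz are k·fs ± 16.8 kHz for integer k ≥ 0.
k=0: 16.8 kHz.
k=1: 29 kHz, 62.6 kHz.
k=2: 74.8 kHz, 108.4 kHz.
k=3: 120.6 kHz, 154.2 kHz.
Within [38.6 kHz, 108.8 kHz]: 62.6 kHz, 74.8 kHz, 108.4 kHz.

62.6 kHz, 74.8 kHz, 108.4 kHz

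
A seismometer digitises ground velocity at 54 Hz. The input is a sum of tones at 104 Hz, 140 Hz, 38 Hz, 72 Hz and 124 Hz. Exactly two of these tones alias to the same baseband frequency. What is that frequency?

fs/2 = 27 Hz.
104 Hz mod fs = 50 Hz.
50 Hz > fs/2 = 27 Hz, folds to fs − 50 Hz = 4 Hz.
140 Hz mod fs = 32 Hz.
32 Hz > fs/2 = 27 Hz, folds to fs − 32 Hz = 22 Hz.
38 Hz > fs/2 = 27 Hz, folds to fs − 38 Hz = 16 Hz.
72 Hz mod fs = 18 Hz.
18 Hz ≤ fs/2 = 27 Hz, appears at 18 Hz.
124 Hz mod fs = 16 Hz.
16 Hz ≤ fs/2 = 27 Hz, appears at 16 Hz.
38 Hz and 124 Hz both map to 16 Hz.

16 Hz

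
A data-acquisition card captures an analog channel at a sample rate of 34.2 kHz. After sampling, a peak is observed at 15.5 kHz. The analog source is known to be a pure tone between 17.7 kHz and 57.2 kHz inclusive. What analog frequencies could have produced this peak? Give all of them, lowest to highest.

18.7 kHz, 49.7 kHz, 52.9 kHz

Frequencies that alias to 15.5 kHz are k·fs ± 15.5 kHz for integer k ≥ 0.
k=0: 15.5 kHz.
k=1: 18.7 kHz, 49.7 kHz.
k=2: 52.9 kHz, 83.9 kHz.
k=3: 87.1 kHz, 118.1 kHz.
Within [17.7 kHz, 57.2 kHz]: 18.7 kHz, 49.7 kHz, 52.9 kHz.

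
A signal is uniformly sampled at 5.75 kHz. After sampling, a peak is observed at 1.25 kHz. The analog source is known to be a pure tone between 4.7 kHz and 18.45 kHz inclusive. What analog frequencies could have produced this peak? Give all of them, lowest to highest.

Frequencies that alias to 1.25 kHz are k·fs ± 1.25 kHz for integer k ≥ 0.
k=0: 1.25 kHz.
k=1: 4.5 kHz, 7 kHz.
k=2: 10.25 kHz, 12.75 kHz.
k=3: 16 kHz, 18.5 kHz.
k=4: 21.75 kHz, 24.25 kHz.
Within [4.7 kHz, 18.45 kHz]: 7 kHz, 10.25 kHz, 12.75 kHz, 16 kHz.

7 kHz, 10.25 kHz, 12.75 kHz, 16 kHz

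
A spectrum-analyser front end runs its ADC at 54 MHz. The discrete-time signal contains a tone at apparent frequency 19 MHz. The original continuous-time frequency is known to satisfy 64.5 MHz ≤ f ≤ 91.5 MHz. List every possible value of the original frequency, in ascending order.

73 MHz, 89 MHz

Frequencies that alias to 19 MHz are k·fs ± 19 MHz for integer k ≥ 0.
k=0: 19 MHz.
k=1: 35 MHz, 73 MHz.
k=2: 89 MHz, 127 MHz.
k=3: 143 MHz, 181 MHz.
Within [64.5 MHz, 91.5 MHz]: 73 MHz, 89 MHz.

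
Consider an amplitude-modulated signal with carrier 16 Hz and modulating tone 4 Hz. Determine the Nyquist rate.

40 Hz

AM sidebands sit at fc ± fm = 12 Hz and 20 Hz.
Highest-frequency component: 20 Hz.
Nyquist rate = 2 × 20 Hz = 40 Hz.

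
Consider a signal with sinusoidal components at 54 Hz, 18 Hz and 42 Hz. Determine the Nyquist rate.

Highest-frequency component: 54 Hz.
Nyquist rate = 2 × 54 Hz = 108 Hz.

108 Hz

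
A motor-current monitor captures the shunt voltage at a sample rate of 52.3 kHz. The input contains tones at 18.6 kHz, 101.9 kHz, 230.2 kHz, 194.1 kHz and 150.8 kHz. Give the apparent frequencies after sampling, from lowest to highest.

2.7 kHz, 6.1 kHz, 15.1 kHz, 18.6 kHz, 21 kHz

fs/2 = 26.15 kHz.
18.6 kHz ≤ fs/2 = 26.15 kHz, passes unchanged.
101.9 kHz mod fs = 49.6 kHz.
49.6 kHz > fs/2 = 26.15 kHz, folds to fs − 49.6 kHz = 2.7 kHz.
230.2 kHz mod fs = 21 kHz.
21 kHz ≤ fs/2 = 26.15 kHz, appears at 21 kHz.
194.1 kHz mod fs = 37.2 kHz.
37.2 kHz > fs/2 = 26.15 kHz, folds to fs − 37.2 kHz = 15.1 kHz.
150.8 kHz mod fs = 46.2 kHz.
46.2 kHz > fs/2 = 26.15 kHz, folds to fs − 46.2 kHz = 6.1 kHz.
Distinct values: {2.7 kHz, 6.1 kHz, 15.1 kHz, 18.6 kHz, 21 kHz}.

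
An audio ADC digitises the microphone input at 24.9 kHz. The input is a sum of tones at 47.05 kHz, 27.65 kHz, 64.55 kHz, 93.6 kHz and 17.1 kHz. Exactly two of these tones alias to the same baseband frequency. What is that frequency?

fs/2 = 12.45 kHz.
47.05 kHz mod fs = 22.15 kHz.
22.15 kHz > fs/2 = 12.45 kHz, folds to fs − 22.15 kHz = 2.75 kHz.
27.65 kHz mod fs = 2.75 kHz.
2.75 kHz ≤ fs/2 = 12.45 kHz, appears at 2.75 kHz.
64.55 kHz mod fs = 14.75 kHz.
14.75 kHz > fs/2 = 12.45 kHz, folds to fs − 14.75 kHz = 10.15 kHz.
93.6 kHz mod fs = 18.9 kHz.
18.9 kHz > fs/2 = 12.45 kHz, folds to fs − 18.9 kHz = 6 kHz.
17.1 kHz > fs/2 = 12.45 kHz, folds to fs − 17.1 kHz = 7.8 kHz.
27.65 kHz and 47.05 kHz both map to 2.75 kHz.

2.75 kHz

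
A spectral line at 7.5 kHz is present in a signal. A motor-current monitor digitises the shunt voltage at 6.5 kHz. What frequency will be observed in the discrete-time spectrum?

1 kHz

7.5 kHz mod fs = 1 kHz.
1 kHz ≤ fs/2 = 3.25 kHz, appears at 1 kHz.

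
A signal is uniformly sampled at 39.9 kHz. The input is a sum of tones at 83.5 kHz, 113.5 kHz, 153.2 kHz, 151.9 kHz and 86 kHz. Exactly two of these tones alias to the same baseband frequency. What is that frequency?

6.2 kHz

fs/2 = 19.95 kHz.
83.5 kHz mod fs = 3.7 kHz.
3.7 kHz ≤ fs/2 = 19.95 kHz, appears at 3.7 kHz.
113.5 kHz mod fs = 33.7 kHz.
33.7 kHz > fs/2 = 19.95 kHz, folds to fs − 33.7 kHz = 6.2 kHz.
153.2 kHz mod fs = 33.5 kHz.
33.5 kHz > fs/2 = 19.95 kHz, folds to fs − 33.5 kHz = 6.4 kHz.
151.9 kHz mod fs = 32.2 kHz.
32.2 kHz > fs/2 = 19.95 kHz, folds to fs − 32.2 kHz = 7.7 kHz.
86 kHz mod fs = 6.2 kHz.
6.2 kHz ≤ fs/2 = 19.95 kHz, appears at 6.2 kHz.
86 kHz and 113.5 kHz both map to 6.2 kHz.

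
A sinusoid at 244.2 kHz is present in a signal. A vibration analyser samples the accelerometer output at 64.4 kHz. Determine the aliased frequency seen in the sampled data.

13.4 kHz

244.2 kHz mod fs = 51 kHz.
51 kHz > fs/2 = 32.2 kHz, folds to fs − 51 kHz = 13.4 kHz.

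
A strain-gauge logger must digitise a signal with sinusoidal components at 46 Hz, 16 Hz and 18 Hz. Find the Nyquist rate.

92 Hz

Highest-frequency component: 46 Hz.
Nyquist rate = 2 × 46 Hz = 92 Hz.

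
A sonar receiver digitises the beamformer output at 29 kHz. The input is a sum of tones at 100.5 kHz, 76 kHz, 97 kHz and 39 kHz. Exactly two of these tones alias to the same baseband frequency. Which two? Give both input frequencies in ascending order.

fs/2 = 14.5 kHz.
100.5 kHz mod fs = 13.5 kHz.
13.5 kHz ≤ fs/2 = 14.5 kHz, appears at 13.5 kHz.
76 kHz mod fs = 18 kHz.
18 kHz > fs/2 = 14.5 kHz, folds to fs − 18 kHz = 11 kHz.
97 kHz mod fs = 10 kHz.
10 kHz ≤ fs/2 = 14.5 kHz, appears at 10 kHz.
39 kHz mod fs = 10 kHz.
10 kHz ≤ fs/2 = 14.5 kHz, appears at 10 kHz.
39 kHz and 97 kHz both map to 10 kHz.

39 kHz, 97 kHz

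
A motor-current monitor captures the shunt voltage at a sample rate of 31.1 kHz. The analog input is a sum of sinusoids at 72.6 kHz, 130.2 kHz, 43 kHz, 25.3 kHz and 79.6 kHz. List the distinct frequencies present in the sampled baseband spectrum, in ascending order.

fs/2 = 15.55 kHz.
72.6 kHz mod fs = 10.4 kHz.
10.4 kHz ≤ fs/2 = 15.55 kHz, appears at 10.4 kHz.
130.2 kHz mod fs = 5.8 kHz.
5.8 kHz ≤ fs/2 = 15.55 kHz, appears at 5.8 kHz.
43 kHz mod fs = 11.9 kHz.
11.9 kHz ≤ fs/2 = 15.55 kHz, appears at 11.9 kHz.
25.3 kHz > fs/2 = 15.55 kHz, folds to fs − 25.3 kHz = 5.8 kHz.
79.6 kHz mod fs = 17.4 kHz.
17.4 kHz > fs/2 = 15.55 kHz, folds to fs − 17.4 kHz = 13.7 kHz.
Distinct values: {5.8 kHz, 10.4 kHz, 11.9 kHz, 13.7 kHz}.

5.8 kHz, 10.4 kHz, 11.9 kHz, 13.7 kHz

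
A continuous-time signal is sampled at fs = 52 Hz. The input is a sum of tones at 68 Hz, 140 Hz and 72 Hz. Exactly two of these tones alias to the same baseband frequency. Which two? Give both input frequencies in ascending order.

68 Hz, 140 Hz

fs/2 = 26 Hz.
68 Hz mod fs = 16 Hz.
16 Hz ≤ fs/2 = 26 Hz, appears at 16 Hz.
140 Hz mod fs = 36 Hz.
36 Hz > fs/2 = 26 Hz, folds to fs − 36 Hz = 16 Hz.
72 Hz mod fs = 20 Hz.
20 Hz ≤ fs/2 = 26 Hz, appears at 20 Hz.
68 Hz and 140 Hz both map to 16 Hz.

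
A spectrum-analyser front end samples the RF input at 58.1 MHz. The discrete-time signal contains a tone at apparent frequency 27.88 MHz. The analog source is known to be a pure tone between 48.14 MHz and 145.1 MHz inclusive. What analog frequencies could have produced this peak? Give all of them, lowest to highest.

85.98 MHz, 88.32 MHz, 144.08 MHz

Frequencies that alias to 27.88 MHz are k·fs ± 27.88 MHz for integer k ≥ 0.
k=0: 27.88 MHz.
k=1: 30.22 MHz, 85.98 MHz.
k=2: 88.32 MHz, 144.08 MHz.
k=3: 146.42 MHz, 202.18 MHz.
Within [48.14 MHz, 145.1 MHz]: 85.98 MHz, 88.32 MHz, 144.08 MHz.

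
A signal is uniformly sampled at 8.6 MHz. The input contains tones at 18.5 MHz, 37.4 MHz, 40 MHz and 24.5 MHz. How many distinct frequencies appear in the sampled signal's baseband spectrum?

fs/2 = 4.3 MHz.
18.5 MHz mod fs = 1.3 MHz.
1.3 MHz ≤ fs/2 = 4.3 MHz, appears at 1.3 MHz.
37.4 MHz mod fs = 3 MHz.
3 MHz ≤ fs/2 = 4.3 MHz, appears at 3 MHz.
40 MHz mod fs = 5.6 MHz.
5.6 MHz > fs/2 = 4.3 MHz, folds to fs − 5.6 MHz = 3 MHz.
24.5 MHz mod fs = 7.3 MHz.
7.3 MHz > fs/2 = 4.3 MHz, folds to fs − 7.3 MHz = 1.3 MHz.
Distinct values: {1.3 MHz, 3 MHz} → 2.

2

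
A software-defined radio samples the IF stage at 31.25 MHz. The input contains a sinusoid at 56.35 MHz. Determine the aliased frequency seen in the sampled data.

6.15 MHz

56.35 MHz mod fs = 25.1 MHz.
25.1 MHz > fs/2 = 15.625 MHz, folds to fs − 25.1 MHz = 6.15 MHz.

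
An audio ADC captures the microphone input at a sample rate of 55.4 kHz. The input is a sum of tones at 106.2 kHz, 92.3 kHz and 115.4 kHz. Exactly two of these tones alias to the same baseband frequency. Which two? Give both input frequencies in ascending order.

106.2 kHz, 115.4 kHz

fs/2 = 27.7 kHz.
106.2 kHz mod fs = 50.8 kHz.
50.8 kHz > fs/2 = 27.7 kHz, folds to fs − 50.8 kHz = 4.6 kHz.
92.3 kHz mod fs = 36.9 kHz.
36.9 kHz > fs/2 = 27.7 kHz, folds to fs − 36.9 kHz = 18.5 kHz.
115.4 kHz mod fs = 4.6 kHz.
4.6 kHz ≤ fs/2 = 27.7 kHz, appears at 4.6 kHz.
106.2 kHz and 115.4 kHz both map to 4.6 kHz.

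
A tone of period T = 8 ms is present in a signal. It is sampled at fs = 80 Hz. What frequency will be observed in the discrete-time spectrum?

35 Hz

T = 8 ms → f = 1/T = 125 Hz.
125 Hz mod fs = 45 Hz.
45 Hz > fs/2 = 40 Hz, folds to fs − 45 Hz = 35 Hz.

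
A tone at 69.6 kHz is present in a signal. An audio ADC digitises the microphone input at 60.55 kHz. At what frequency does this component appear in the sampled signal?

69.6 kHz mod fs = 9.05 kHz.
9.05 kHz ≤ fs/2 = 30.275 kHz, appears at 9.05 kHz.

9.05 kHz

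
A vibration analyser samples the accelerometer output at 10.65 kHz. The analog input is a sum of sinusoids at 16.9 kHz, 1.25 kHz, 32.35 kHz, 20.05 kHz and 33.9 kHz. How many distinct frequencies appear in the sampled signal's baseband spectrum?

4

fs/2 = 5.325 kHz.
16.9 kHz mod fs = 6.25 kHz.
6.25 kHz > fs/2 = 5.325 kHz, folds to fs − 6.25 kHz = 4.4 kHz.
1.25 kHz ≤ fs/2 = 5.325 kHz, passes unchanged.
32.35 kHz mod fs = 0.4 kHz.
0.4 kHz ≤ fs/2 = 5.325 kHz, appears at 0.4 kHz.
20.05 kHz mod fs = 9.4 kHz.
9.4 kHz > fs/2 = 5.325 kHz, folds to fs − 9.4 kHz = 1.25 kHz.
33.9 kHz mod fs = 1.95 kHz.
1.95 kHz ≤ fs/2 = 5.325 kHz, appears at 1.95 kHz.
Distinct values: {0.4 kHz, 1.25 kHz, 1.95 kHz, 4.4 kHz} → 4.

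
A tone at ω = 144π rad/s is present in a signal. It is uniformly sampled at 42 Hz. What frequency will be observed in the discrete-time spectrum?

ω = 144π rad/s → f = ω/(2π) = 72 Hz.
72 Hz mod fs = 30 Hz.
30 Hz > fs/2 = 21 Hz, folds to fs − 30 Hz = 12 Hz.

12 Hz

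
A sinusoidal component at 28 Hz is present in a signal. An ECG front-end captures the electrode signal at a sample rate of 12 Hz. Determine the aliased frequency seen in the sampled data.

4 Hz

28 Hz mod fs = 4 Hz.
4 Hz ≤ fs/2 = 6 Hz, appears at 4 Hz.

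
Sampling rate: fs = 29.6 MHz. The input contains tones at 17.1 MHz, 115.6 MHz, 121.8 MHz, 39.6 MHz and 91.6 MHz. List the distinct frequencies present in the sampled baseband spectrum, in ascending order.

fs/2 = 14.8 MHz.
17.1 MHz > fs/2 = 14.8 MHz, folds to fs − 17.1 MHz = 12.5 MHz.
115.6 MHz mod fs = 26.8 MHz.
26.8 MHz > fs/2 = 14.8 MHz, folds to fs − 26.8 MHz = 2.8 MHz.
121.8 MHz mod fs = 3.4 MHz.
3.4 MHz ≤ fs/2 = 14.8 MHz, appears at 3.4 MHz.
39.6 MHz mod fs = 10 MHz.
10 MHz ≤ fs/2 = 14.8 MHz, appears at 10 MHz.
91.6 MHz mod fs = 2.8 MHz.
2.8 MHz ≤ fs/2 = 14.8 MHz, appears at 2.8 MHz.
Distinct values: {2.8 MHz, 3.4 MHz, 10 MHz, 12.5 MHz}.

2.8 MHz, 3.4 MHz, 10 MHz, 12.5 MHz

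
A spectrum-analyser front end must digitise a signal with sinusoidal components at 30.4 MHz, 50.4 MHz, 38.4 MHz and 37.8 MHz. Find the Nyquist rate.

Highest-frequency component: 50.4 MHz.
Nyquist rate = 2 × 50.4 MHz = 100.8 MHz.

100.8 MHz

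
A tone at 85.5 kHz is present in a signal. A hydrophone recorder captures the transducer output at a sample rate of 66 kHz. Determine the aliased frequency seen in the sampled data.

19.5 kHz

85.5 kHz mod fs = 19.5 kHz.
19.5 kHz ≤ fs/2 = 33 kHz, appears at 19.5 kHz.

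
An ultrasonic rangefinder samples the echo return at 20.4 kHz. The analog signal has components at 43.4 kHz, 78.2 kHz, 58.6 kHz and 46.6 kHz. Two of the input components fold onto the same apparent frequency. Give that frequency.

2.6 kHz

fs/2 = 10.2 kHz.
43.4 kHz mod fs = 2.6 kHz.
2.6 kHz ≤ fs/2 = 10.2 kHz, appears at 2.6 kHz.
78.2 kHz mod fs = 17 kHz.
17 kHz > fs/2 = 10.2 kHz, folds to fs − 17 kHz = 3.4 kHz.
58.6 kHz mod fs = 17.8 kHz.
17.8 kHz > fs/2 = 10.2 kHz, folds to fs − 17.8 kHz = 2.6 kHz.
46.6 kHz mod fs = 5.8 kHz.
5.8 kHz ≤ fs/2 = 10.2 kHz, appears at 5.8 kHz.
43.4 kHz and 58.6 kHz both map to 2.6 kHz.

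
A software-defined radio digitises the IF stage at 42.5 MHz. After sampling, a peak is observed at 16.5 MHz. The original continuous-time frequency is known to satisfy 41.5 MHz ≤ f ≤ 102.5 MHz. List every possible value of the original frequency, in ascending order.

Frequencies that alias to 16.5 MHz are k·fs ± 16.5 MHz for integer k ≥ 0.
k=0: 16.5 MHz.
k=1: 26 MHz, 59 MHz.
k=2: 68.5 MHz, 101.5 MHz.
k=3: 111 MHz, 144 MHz.
Within [41.5 MHz, 102.5 MHz]: 59 MHz, 68.5 MHz, 101.5 MHz.

59 MHz, 68.5 MHz, 101.5 MHz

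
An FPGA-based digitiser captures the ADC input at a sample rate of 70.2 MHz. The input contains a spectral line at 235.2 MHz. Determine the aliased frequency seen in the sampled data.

235.2 MHz mod fs = 24.6 MHz.
24.6 MHz ≤ fs/2 = 35.1 MHz, appears at 24.6 MHz.

24.6 MHz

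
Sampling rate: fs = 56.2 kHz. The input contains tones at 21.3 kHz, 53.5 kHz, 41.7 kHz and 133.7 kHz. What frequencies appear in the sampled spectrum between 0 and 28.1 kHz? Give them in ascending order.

fs/2 = 28.1 kHz.
21.3 kHz ≤ fs/2 = 28.1 kHz, passes unchanged.
53.5 kHz > fs/2 = 28.1 kHz, folds to fs − 53.5 kHz = 2.7 kHz.
41.7 kHz > fs/2 = 28.1 kHz, folds to fs − 41.7 kHz = 14.5 kHz.
133.7 kHz mod fs = 21.3 kHz.
21.3 kHz ≤ fs/2 = 28.1 kHz, appears at 21.3 kHz.
Distinct values: {2.7 kHz, 14.5 kHz, 21.3 kHz}.

2.7 kHz, 14.5 kHz, 21.3 kHz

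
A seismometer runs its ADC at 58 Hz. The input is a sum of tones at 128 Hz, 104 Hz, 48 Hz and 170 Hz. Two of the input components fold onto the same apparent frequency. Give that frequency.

12 Hz

fs/2 = 29 Hz.
128 Hz mod fs = 12 Hz.
12 Hz ≤ fs/2 = 29 Hz, appears at 12 Hz.
104 Hz mod fs = 46 Hz.
46 Hz > fs/2 = 29 Hz, folds to fs − 46 Hz = 12 Hz.
48 Hz > fs/2 = 29 Hz, folds to fs − 48 Hz = 10 Hz.
170 Hz mod fs = 54 Hz.
54 Hz > fs/2 = 29 Hz, folds to fs − 54 Hz = 4 Hz.
104 Hz and 128 Hz both map to 12 Hz.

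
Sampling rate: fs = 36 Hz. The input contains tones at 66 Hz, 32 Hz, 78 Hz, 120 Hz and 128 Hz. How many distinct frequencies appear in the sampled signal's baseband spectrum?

4

fs/2 = 18 Hz.
66 Hz mod fs = 30 Hz.
30 Hz > fs/2 = 18 Hz, folds to fs − 30 Hz = 6 Hz.
32 Hz > fs/2 = 18 Hz, folds to fs − 32 Hz = 4 Hz.
78 Hz mod fs = 6 Hz.
6 Hz ≤ fs/2 = 18 Hz, appears at 6 Hz.
120 Hz mod fs = 12 Hz.
12 Hz ≤ fs/2 = 18 Hz, appears at 12 Hz.
128 Hz mod fs = 20 Hz.
20 Hz > fs/2 = 18 Hz, folds to fs − 20 Hz = 16 Hz.
Distinct values: {4 Hz, 6 Hz, 12 Hz, 16 Hz} → 4.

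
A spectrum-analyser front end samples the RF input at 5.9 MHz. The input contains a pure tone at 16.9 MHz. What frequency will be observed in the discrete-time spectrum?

0.8 MHz

16.9 MHz mod fs = 5.1 MHz.
5.1 MHz > fs/2 = 2.95 MHz, folds to fs − 5.1 MHz = 0.8 MHz.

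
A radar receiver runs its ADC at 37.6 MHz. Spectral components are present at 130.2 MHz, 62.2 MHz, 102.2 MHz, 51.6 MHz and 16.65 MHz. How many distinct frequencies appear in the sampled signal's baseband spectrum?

fs/2 = 18.8 MHz.
130.2 MHz mod fs = 17.4 MHz.
17.4 MHz ≤ fs/2 = 18.8 MHz, appears at 17.4 MHz.
62.2 MHz mod fs = 24.6 MHz.
24.6 MHz > fs/2 = 18.8 MHz, folds to fs − 24.6 MHz = 13 MHz.
102.2 MHz mod fs = 27 MHz.
27 MHz > fs/2 = 18.8 MHz, folds to fs − 27 MHz = 10.6 MHz.
51.6 MHz mod fs = 14 MHz.
14 MHz ≤ fs/2 = 18.8 MHz, appears at 14 MHz.
16.65 MHz ≤ fs/2 = 18.8 MHz, passes unchanged.
Distinct values: {10.6 MHz, 13 MHz, 14 MHz, 16.65 MHz, 17.4 MHz} → 5.

5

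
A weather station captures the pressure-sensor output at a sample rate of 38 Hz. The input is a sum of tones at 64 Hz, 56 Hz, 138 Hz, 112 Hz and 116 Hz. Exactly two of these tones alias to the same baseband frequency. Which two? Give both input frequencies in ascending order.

fs/2 = 19 Hz.
64 Hz mod fs = 26 Hz.
26 Hz > fs/2 = 19 Hz, folds to fs − 26 Hz = 12 Hz.
56 Hz mod fs = 18 Hz.
18 Hz ≤ fs/2 = 19 Hz, appears at 18 Hz.
138 Hz mod fs = 24 Hz.
24 Hz > fs/2 = 19 Hz, folds to fs − 24 Hz = 14 Hz.
112 Hz mod fs = 36 Hz.
36 Hz > fs/2 = 19 Hz, folds to fs − 36 Hz = 2 Hz.
116 Hz mod fs = 2 Hz.
2 Hz ≤ fs/2 = 19 Hz, appears at 2 Hz.
112 Hz and 116 Hz both map to 2 Hz.

112 Hz, 116 Hz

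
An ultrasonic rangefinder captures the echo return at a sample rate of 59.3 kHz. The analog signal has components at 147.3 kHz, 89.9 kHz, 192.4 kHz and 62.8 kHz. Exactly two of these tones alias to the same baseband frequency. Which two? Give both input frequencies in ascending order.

89.9 kHz, 147.3 kHz

fs/2 = 29.65 kHz.
147.3 kHz mod fs = 28.7 kHz.
28.7 kHz ≤ fs/2 = 29.65 kHz, appears at 28.7 kHz.
89.9 kHz mod fs = 30.6 kHz.
30.6 kHz > fs/2 = 29.65 kHz, folds to fs − 30.6 kHz = 28.7 kHz.
192.4 kHz mod fs = 14.5 kHz.
14.5 kHz ≤ fs/2 = 29.65 kHz, appears at 14.5 kHz.
62.8 kHz mod fs = 3.5 kHz.
3.5 kHz ≤ fs/2 = 29.65 kHz, appears at 3.5 kHz.
89.9 kHz and 147.3 kHz both map to 28.7 kHz.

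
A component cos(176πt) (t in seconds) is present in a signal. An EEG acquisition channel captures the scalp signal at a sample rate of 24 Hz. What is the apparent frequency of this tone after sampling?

ω = 176π rad/s → f = ω/(2π) = 88 Hz.
88 Hz mod fs = 16 Hz.
16 Hz > fs/2 = 12 Hz, folds to fs − 16 Hz = 8 Hz.

8 Hz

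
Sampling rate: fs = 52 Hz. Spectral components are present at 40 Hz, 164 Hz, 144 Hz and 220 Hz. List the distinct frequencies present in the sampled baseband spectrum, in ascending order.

fs/2 = 26 Hz.
40 Hz > fs/2 = 26 Hz, folds to fs − 40 Hz = 12 Hz.
164 Hz mod fs = 8 Hz.
8 Hz ≤ fs/2 = 26 Hz, appears at 8 Hz.
144 Hz mod fs = 40 Hz.
40 Hz > fs/2 = 26 Hz, folds to fs − 40 Hz = 12 Hz.
220 Hz mod fs = 12 Hz.
12 Hz ≤ fs/2 = 26 Hz, appears at 12 Hz.
Distinct values: {8 Hz, 12 Hz}.

8 Hz, 12 Hz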